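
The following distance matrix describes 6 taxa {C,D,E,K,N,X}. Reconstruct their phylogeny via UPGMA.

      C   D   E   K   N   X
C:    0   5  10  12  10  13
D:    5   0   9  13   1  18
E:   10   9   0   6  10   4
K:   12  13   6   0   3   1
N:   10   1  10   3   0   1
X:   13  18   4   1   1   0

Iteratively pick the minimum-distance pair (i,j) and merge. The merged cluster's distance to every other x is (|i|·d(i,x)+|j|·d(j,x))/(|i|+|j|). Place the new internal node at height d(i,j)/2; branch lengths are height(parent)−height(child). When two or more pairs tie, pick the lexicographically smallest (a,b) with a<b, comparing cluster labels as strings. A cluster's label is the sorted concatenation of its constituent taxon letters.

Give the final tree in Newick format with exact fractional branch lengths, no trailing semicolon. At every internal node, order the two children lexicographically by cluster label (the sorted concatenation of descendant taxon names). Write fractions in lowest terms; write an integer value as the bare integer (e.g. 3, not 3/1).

((C:15/4,(D:1/2,N:1/2):13/4):43/36,(E:5/2,(K:1/2,X:1/2):2):22/9)

step 1: merge (D,N) at d=1; branch lengths D→1/2, N→1/2; new cluster DN
  updated: d(C,DN)=15/2, d(DN,E)=19/2, d(DN,K)=8, d(DN,X)=19/2
step 2: merge (K,X) at d=1; branch lengths K→1/2, X→1/2; new cluster KX
  updated: d(C,KX)=25/2, d(DN,KX)=35/4, d(E,KX)=5
step 3: merge (E,KX) at d=5; branch lengths E→5/2, KX→2; new cluster EKX
  updated: d(C,EKX)=35/3, d(DN,EKX)=9
step 4: merge (C,DN) at d=15/2; branch lengths C→15/4, DN→13/4; new cluster CDN
  updated: d(CDN,EKX)=89/9
step 5: merge (CDN,EKX) at d=89/9; branch lengths CDN→43/36, EKX→22/9; new cluster CDEKNX
final tree: ((C:15/4,(D:1/2,N:1/2):13/4):43/36,(E:5/2,(K:1/2,X:1/2):2):22/9)
total length: 617/36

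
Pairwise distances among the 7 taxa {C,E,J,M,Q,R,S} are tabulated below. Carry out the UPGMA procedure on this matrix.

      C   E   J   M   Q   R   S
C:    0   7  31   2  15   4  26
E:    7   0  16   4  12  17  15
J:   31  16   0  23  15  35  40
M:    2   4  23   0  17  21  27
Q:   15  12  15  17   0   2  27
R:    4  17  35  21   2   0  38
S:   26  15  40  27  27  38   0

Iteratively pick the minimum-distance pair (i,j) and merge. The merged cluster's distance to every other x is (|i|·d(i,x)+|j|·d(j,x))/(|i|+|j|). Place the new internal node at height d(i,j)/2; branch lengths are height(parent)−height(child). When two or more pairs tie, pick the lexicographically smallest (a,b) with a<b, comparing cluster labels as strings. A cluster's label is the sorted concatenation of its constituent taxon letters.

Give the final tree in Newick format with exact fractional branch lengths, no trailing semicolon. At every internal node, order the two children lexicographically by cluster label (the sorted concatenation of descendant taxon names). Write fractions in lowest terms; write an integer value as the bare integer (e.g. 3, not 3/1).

1. join C+M (d=2) ⇒ CM; edges |C|=1, |M|=1
  updated: d(CM,E)=11/2, d(CM,J)=27, d(CM,Q)=16, d(CM,R)=25/2, d(CM,S)=53/2
2. join Q+R (d=2) ⇒ QR; edges |Q|=1, |R|=1
  updated: d(CM,QR)=57/4, d(E,QR)=29/2, d(J,QR)=25, d(QR,S)=65/2
3. join CM+E (d=11/2) ⇒ CEM; edges |CM|=7/4, |E|=11/4
  updated: d(CEM,J)=70/3, d(CEM,QR)=43/3, d(CEM,S)=68/3
4. join CEM+QR (d=43/3) ⇒ CEMQR; edges |CEM|=53/12, |QR|=37/6
  updated: d(CEMQR,J)=24, d(CEMQR,S)=133/5
5. join CEMQR+J (d=24) ⇒ CEJMQR; edges |CEMQR|=29/6, |J|=12
  updated: d(CEJMQR,S)=173/6
6. join CEJMQR+S (d=173/6) ⇒ CEJMQRS; edges |CEJMQR|=29/12, |S|=173/12
final tree: (((((C:1,M:1):7/4,E:11/4):53/12,(Q:1,R:1):37/6):29/6,J:12):29/12,S:173/12)
total length: 211/4

(((((C:1,M:1):7/4,E:11/4):53/12,(Q:1,R:1):37/6):29/6,J:12):29/12,S:173/12)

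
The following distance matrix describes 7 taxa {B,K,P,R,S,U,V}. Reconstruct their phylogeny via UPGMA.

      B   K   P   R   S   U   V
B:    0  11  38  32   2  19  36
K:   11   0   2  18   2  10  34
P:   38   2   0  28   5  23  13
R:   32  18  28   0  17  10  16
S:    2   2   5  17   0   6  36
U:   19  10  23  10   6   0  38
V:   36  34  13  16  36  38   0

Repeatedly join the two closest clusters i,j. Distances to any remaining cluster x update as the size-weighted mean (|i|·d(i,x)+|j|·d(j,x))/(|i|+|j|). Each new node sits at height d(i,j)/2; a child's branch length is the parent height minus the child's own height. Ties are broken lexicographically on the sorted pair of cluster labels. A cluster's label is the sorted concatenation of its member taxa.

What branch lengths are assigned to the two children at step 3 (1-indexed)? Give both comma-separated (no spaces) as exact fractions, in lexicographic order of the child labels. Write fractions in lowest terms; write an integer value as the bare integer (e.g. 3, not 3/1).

5,5

1. join B+S (d=2) ⇒ BS; edges |B|=1, |S|=1
  updated: d(BS,K)=13/2, d(BS,P)=43/2, d(BS,R)=49/2, d(BS,U)=25/2, d(BS,V)=36
2. join K+P (d=2) ⇒ KP; edges |K|=1, |P|=1
  updated: d(BS,KP)=14, d(KP,R)=23, d(KP,U)=33/2, d(KP,V)=47/2
3. join R+U (d=10) ⇒ RU; edges |R|=5, |U|=5
  updated: d(BS,RU)=37/2, d(KP,RU)=79/4, d(RU,V)=27
4. join BS+KP (d=14) ⇒ BKPS; edges |BS|=6, |KP|=6
  updated: d(BKPS,RU)=153/8, d(BKPS,V)=119/4
5. join BKPS+RU (d=153/8) ⇒ BKPRSU; edges |BKPS|=41/16, |RU|=73/16
  updated: d(BKPRSU,V)=173/6
6. join BKPRSU+V (d=173/6) ⇒ BKPRSUV; edges |BKPRSU|=233/48, |V|=173/12
final tree: ((((B:1,S:1):6,(K:1,P:1):6):41/16,(R:5,U:5):73/16):233/48,V:173/12)
total length: 2515/48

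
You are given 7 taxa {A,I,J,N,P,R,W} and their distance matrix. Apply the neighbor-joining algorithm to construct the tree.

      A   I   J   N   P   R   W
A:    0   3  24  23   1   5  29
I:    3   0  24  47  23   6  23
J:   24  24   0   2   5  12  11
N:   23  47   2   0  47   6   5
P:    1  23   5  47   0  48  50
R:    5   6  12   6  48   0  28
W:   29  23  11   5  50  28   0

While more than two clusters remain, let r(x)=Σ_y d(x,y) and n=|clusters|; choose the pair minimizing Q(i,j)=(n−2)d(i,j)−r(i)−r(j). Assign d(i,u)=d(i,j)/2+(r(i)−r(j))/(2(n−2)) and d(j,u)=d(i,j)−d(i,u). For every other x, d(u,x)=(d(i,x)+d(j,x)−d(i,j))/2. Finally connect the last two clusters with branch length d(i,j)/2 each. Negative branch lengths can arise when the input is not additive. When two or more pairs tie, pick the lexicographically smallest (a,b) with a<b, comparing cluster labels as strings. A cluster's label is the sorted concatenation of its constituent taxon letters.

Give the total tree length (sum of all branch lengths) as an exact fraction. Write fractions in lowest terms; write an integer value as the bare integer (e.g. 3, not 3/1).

step 1: merge (A,P) at d=1, Q=-254; branch lengths A→-42/5, P→47/5; new cluster AP
  updated: d(AP,I)=25/2, d(AP,J)=14, d(AP,N)=69/2, d(AP,R)=26, d(AP,W)=39
step 2: merge (AP,I) at d=25/2, Q=-377/2; branch lengths AP→127/16, I→73/16; new cluster AIP
  updated: d(AIP,J)=51/4, d(AIP,N)=69/2, d(AIP,R)=39/4, d(AIP,W)=99/4
step 3: merge (AIP,R) at d=39/4, Q=-433/4; branch lengths AIP→221/24, R→13/24; new cluster AIPR
  updated: d(AIPR,J)=15/2, d(AIPR,N)=123/8, d(AIPR,W)=43/2
step 4: merge (AIPR,J) at d=15/2, Q=-399/8; branch lengths AIPR→311/32, J→-71/32; new cluster AIJPR
  updated: d(AIJPR,N)=79/16, d(AIJPR,W)=25/2
step 5: merge (AIJPR,N) at d=79/16, Q=-359/16; branch lengths AIJPR→199/32, N→-41/32; new cluster AIJNPR
  updated: d(AIJNPR,W)=201/32
step 6: merge (AIJNPR,W) at d=201/32; branch lengths AIJNPR→201/64, W→201/64; new cluster AIJNPRW
final tree: ((((((A:-42/5,P:47/5):127/16,I:73/16):221/24,R:13/24):311/32,J:-71/32):199/32,N:-41/32):201/64,W:201/64)
total length: 1343/32

1343/32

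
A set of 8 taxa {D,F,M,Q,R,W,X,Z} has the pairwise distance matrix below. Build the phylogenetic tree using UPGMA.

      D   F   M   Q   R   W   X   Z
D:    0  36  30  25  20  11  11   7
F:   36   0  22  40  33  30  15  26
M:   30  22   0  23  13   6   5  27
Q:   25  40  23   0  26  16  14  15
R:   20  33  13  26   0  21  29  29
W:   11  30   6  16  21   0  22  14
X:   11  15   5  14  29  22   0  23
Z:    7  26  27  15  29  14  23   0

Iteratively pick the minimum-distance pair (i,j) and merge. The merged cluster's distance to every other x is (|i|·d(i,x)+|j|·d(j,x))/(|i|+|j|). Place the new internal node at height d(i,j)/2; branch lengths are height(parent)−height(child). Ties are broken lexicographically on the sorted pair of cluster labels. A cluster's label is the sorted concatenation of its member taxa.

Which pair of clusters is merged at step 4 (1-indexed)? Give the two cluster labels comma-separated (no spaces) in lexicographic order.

F,MX

1. join M+X (d=5) ⇒ MX; edges |M|=5/2, |X|=5/2
  updated: d(D,MX)=41/2, d(F,MX)=37/2, d(MX,Q)=37/2, d(MX,R)=21, d(MX,W)=14, d(MX,Z)=25
2. join D+Z (d=7) ⇒ DZ; edges |D|=7/2, |Z|=7/2
  updated: d(DZ,F)=31, d(DZ,MX)=91/4, d(DZ,Q)=20, d(DZ,R)=49/2, d(DZ,W)=25/2
3. join DZ+W (d=25/2) ⇒ DWZ; edges |DZ|=11/4, |W|=25/4
  updated: d(DWZ,F)=92/3, d(DWZ,MX)=119/6, d(DWZ,Q)=56/3, d(DWZ,R)=70/3
4. join F+MX (d=37/2) ⇒ FMX; edges |F|=37/4, |MX|=27/4
  updated: d(DWZ,FMX)=211/9, d(FMX,Q)=77/3, d(FMX,R)=25
5. join DWZ+Q (d=56/3) ⇒ DQWZ; edges |DWZ|=37/12, |Q|=28/3
  updated: d(DQWZ,FMX)=24, d(DQWZ,R)=24
6. join DQWZ+FMX (d=24) ⇒ DFMQWXZ; edges |DQWZ|=8/3, |FMX|=11/4
  updated: d(DFMQWXZ,R)=171/7
7. join DFMQWXZ+R (d=171/7) ⇒ DFMQRWXZ; edges |DFMQWXZ|=3/14, |R|=171/14
final tree: (((((D:7/2,Z:7/2):11/4,W:25/4):37/12,Q:28/3):8/3,(F:37/4,(M:5/2,X:5/2):27/4):11/4):3/14,R:171/14)
total length: 2825/42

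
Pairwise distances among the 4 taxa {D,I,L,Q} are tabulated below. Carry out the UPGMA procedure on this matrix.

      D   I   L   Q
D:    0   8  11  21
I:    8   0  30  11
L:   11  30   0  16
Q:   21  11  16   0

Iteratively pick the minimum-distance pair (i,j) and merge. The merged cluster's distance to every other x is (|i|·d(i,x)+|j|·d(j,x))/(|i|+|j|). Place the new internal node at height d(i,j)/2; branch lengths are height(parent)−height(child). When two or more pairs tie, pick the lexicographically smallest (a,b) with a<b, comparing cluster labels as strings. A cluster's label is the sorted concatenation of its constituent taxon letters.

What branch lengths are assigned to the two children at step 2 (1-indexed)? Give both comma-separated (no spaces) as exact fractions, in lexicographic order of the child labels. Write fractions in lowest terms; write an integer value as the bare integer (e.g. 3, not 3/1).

iteration 1: select D,I (d=8); attach at lengths (4, 4); label the merged cluster DI
  updated: d(DI,L)=41/2, d(DI,Q)=16
iteration 2: select DI,Q (d=16); attach at lengths (4, 8); label the merged cluster DIQ
  updated: d(DIQ,L)=19
iteration 3: select DIQ,L (d=19); attach at lengths (3/2, 19/2); label the merged cluster DILQ
final tree: (((D:4,I:4):4,Q:8):3/2,L:19/2)
total length: 31

4,8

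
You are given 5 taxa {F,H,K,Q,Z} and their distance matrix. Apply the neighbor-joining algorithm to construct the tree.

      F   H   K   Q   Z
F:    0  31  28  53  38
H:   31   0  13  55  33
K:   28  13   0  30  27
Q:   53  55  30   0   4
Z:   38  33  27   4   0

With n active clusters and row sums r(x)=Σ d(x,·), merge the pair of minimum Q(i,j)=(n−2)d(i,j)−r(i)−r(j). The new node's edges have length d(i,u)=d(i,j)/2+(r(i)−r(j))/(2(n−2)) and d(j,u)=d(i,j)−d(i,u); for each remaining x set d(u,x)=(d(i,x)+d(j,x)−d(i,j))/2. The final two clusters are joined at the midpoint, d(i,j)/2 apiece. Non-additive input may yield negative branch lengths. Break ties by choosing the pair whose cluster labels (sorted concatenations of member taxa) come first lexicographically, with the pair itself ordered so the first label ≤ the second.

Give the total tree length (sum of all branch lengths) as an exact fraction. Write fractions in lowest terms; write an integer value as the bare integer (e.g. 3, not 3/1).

513/8

iteration 1: select Q,Z (d=4, Q=-232); attach at lengths (26/3, -14/3); label the merged cluster QZ
  updated: d(F,QZ)=87/2, d(H,QZ)=42, d(K,QZ)=53/2
iteration 2: select F,QZ (d=87/2, Q=-255/2); attach at lengths (155/8, 193/8); label the merged cluster FQZ
  updated: d(FQZ,H)=59/4, d(FQZ,K)=11/2
iteration 3: select FQZ,H (d=59/4, Q=-133/4); attach at lengths (29/8, 89/8); label the merged cluster FHQZ
  updated: d(FHQZ,K)=15/8
iteration 4: select FHQZ,K (d=15/8); attach at lengths (15/16, 15/16); label the merged cluster FHKQZ
final tree: (((F:155/8,(Q:26/3,Z:-14/3):193/8):29/8,H:89/8):15/16,K:15/16)
total length: 513/8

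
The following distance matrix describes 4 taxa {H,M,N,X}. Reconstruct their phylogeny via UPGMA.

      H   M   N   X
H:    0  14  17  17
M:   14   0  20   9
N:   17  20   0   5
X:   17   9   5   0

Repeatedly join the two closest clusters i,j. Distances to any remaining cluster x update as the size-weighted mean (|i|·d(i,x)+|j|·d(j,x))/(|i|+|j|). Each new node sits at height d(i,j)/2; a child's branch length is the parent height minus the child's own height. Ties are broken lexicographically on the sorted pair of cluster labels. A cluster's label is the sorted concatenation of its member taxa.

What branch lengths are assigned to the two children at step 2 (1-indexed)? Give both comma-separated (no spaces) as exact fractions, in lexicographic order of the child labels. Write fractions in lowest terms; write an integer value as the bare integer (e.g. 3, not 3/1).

step 1: merge (N,X) at d=5; branch lengths N→5/2, X→5/2; new cluster NX
  updated: d(H,NX)=17, d(M,NX)=29/2
step 2: merge (H,M) at d=14; branch lengths H→7, M→7; new cluster HM
  updated: d(HM,NX)=63/4
step 3: merge (HM,NX) at d=63/4; branch lengths HM→7/8, NX→43/8; new cluster HMNX
final tree: ((H:7,M:7):7/8,(N:5/2,X:5/2):43/8)
total length: 101/4

7,7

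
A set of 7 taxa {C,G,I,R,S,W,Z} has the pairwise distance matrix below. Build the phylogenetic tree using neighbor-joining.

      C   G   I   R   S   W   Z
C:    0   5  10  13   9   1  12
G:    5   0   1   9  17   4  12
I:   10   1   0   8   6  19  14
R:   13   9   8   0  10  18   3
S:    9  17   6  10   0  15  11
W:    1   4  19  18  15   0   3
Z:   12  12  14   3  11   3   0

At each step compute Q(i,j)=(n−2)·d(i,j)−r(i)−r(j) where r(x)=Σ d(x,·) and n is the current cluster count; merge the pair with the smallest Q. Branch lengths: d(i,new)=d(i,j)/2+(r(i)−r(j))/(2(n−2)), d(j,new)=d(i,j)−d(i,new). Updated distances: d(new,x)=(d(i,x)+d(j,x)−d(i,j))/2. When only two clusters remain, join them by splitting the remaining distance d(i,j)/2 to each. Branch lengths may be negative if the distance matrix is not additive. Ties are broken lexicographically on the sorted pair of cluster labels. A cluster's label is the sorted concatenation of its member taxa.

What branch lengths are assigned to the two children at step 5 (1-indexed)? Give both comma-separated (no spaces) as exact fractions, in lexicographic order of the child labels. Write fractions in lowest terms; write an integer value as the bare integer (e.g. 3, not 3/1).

1. join C+W (d=1, Q=-105) ⇒ CW; edges |C|=-1/2, |W|=3/2
  updated: d(CW,G)=4, d(CW,I)=14, d(CW,R)=15, d(CW,S)=23/2, d(CW,Z)=7
2. join G+I (d=1, Q=-82) ⇒ GI; edges |G|=1/2, |I|=1/2
  updated: d(CW,GI)=17/2, d(GI,R)=8, d(GI,S)=11, d(GI,Z)=25/2
3. join R+Z (d=3, Q=-121/2) ⇒ RZ; edges |R|=23/12, |Z|=13/12
  updated: d(CW,RZ)=19/2, d(GI,RZ)=35/4, d(RZ,S)=9
4. join CW+GI (d=17/2, Q=-163/4) ⇒ CGIW; edges |CW|=73/16, |GI|=63/16
  updated: d(CGIW,RZ)=39/8, d(CGIW,S)=7
5. join CGIW+RZ (d=39/8, Q=-167/8) ⇒ CGIRWZ; edges |CGIW|=23/16, |RZ|=55/16
  updated: d(CGIRWZ,S)=89/16
6. join CGIRWZ+S (d=89/16) ⇒ CGIRSWZ; edges |CGIRWZ|=89/32, |S|=89/32
final tree: ((((C:-1/2,W:3/2):73/16,(G:1/2,I:1/2):63/16):23/16,(R:23/12,Z:13/12):55/16):89/32,S:89/32)
total length: 383/16

23/16,55/16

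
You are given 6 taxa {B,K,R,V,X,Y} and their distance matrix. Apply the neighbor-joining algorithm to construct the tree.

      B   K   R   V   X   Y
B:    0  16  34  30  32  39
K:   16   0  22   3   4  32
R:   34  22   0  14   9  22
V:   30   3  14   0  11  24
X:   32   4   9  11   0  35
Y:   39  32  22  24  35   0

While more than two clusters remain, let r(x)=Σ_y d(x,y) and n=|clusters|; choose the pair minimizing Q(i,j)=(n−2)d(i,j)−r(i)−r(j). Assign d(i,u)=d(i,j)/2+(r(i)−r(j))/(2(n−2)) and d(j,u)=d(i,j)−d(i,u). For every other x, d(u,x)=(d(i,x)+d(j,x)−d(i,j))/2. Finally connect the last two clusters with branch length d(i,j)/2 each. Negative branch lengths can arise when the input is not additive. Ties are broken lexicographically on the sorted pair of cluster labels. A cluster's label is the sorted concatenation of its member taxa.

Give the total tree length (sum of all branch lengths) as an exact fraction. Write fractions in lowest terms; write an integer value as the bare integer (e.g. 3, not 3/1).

1. join R+Y (d=22, Q=-165) ⇒ RY; edges |R|=37/8, |Y|=139/8
  updated: d(B,RY)=51/2, d(K,RY)=16, d(RY,V)=8, d(RY,X)=11
2. join B+K (d=16, Q=-189/2) ⇒ BK; edges |B|=75/4, |K|=-11/4
  updated: d(BK,RY)=51/4, d(BK,V)=17/2, d(BK,X)=10
3. join BK+X (d=10, Q=-173/4) ⇒ BKX; edges |BK|=77/16, |X|=83/16
  updated: d(BKX,RY)=55/8, d(BKX,V)=19/4
4. join BKX+RY (d=55/8, Q=-157/8) ⇒ BKRXY; edges |BKX|=29/16, |RY|=81/16
  updated: d(BKRXY,V)=47/16
5. join BKRXY+V (d=47/16) ⇒ BKRVXY; edges |BKRXY|=47/32, |V|=47/32
final tree: ((((B:75/4,K:-11/4):77/16,X:83/16):29/16,(R:37/8,Y:139/8):81/16):47/32,V:47/32)
total length: 925/16

925/16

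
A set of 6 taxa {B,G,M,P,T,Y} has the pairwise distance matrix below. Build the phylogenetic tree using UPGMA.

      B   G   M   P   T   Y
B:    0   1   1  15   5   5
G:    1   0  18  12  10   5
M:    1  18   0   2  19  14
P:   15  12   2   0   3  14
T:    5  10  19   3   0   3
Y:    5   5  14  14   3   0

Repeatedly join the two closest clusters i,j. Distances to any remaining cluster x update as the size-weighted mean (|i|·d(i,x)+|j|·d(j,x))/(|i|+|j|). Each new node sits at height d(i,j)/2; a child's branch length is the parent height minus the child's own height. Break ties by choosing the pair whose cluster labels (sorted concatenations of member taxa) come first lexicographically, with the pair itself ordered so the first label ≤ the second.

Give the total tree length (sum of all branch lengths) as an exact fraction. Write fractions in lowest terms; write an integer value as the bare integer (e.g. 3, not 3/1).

145/8

1. join B+G (d=1) ⇒ BG; edges |B|=1/2, |G|=1/2
  updated: d(BG,M)=19/2, d(BG,P)=27/2, d(BG,T)=15/2, d(BG,Y)=5
2. join M+P (d=2) ⇒ MP; edges |M|=1, |P|=1
  updated: d(BG,MP)=23/2, d(MP,T)=11, d(MP,Y)=14
3. join T+Y (d=3) ⇒ TY; edges |T|=3/2, |Y|=3/2
  updated: d(BG,TY)=25/4, d(MP,TY)=25/2
4. join BG+TY (d=25/4) ⇒ BGTY; edges |BG|=21/8, |TY|=13/8
  updated: d(BGTY,MP)=12
5. join BGTY+MP (d=12) ⇒ BGMPTY; edges |BGTY|=23/8, |MP|=5
final tree: (((B:1/2,G:1/2):21/8,(T:3/2,Y:3/2):13/8):23/8,(M:1,P:1):5)
total length: 145/8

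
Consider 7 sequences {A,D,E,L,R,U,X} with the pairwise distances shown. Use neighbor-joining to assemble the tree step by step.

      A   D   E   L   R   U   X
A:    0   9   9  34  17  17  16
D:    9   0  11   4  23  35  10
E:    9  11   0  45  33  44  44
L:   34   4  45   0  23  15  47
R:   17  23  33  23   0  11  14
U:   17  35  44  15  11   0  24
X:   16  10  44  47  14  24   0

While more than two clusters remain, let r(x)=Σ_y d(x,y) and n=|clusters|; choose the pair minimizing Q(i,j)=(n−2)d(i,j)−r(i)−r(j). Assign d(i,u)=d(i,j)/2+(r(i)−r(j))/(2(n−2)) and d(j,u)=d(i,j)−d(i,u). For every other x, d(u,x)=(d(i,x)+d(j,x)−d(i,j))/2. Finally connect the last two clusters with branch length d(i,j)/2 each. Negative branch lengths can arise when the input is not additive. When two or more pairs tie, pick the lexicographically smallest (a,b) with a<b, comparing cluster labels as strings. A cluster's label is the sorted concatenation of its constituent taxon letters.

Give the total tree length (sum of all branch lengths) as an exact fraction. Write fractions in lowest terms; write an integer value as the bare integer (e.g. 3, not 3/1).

step 1: merge (A,E) at d=9, Q=-243; branch lengths A→-39/10, E→129/10; new cluster AE
  updated: d(AE,D)=11/2, d(AE,L)=35, d(AE,R)=41/2, d(AE,U)=26, d(AE,X)=51/2
step 2: merge (D,L) at d=4, Q=-371/2; branch lengths D→-61/16, L→125/16; new cluster DL
  updated: d(AE,DL)=73/4, d(DL,R)=21, d(DL,U)=23, d(DL,X)=53/2
step 3: merge (AE,DL) at d=73/4, Q=-497/4; branch lengths AE→75/8, DL→71/8; new cluster ADEL
  updated: d(ADEL,R)=93/8, d(ADEL,U)=123/8, d(ADEL,X)=135/8
step 4: merge (ADEL,X) at d=135/8, Q=-65; branch lengths ADEL→91/16, X→179/16; new cluster ADELX
  updated: d(ADELX,R)=35/8, d(ADELX,U)=45/4
step 5: merge (ADELX,R) at d=35/8, Q=-213/8; branch lengths ADELX→37/16, R→33/16; new cluster ADELRX
  updated: d(ADELRX,U)=143/16
step 6: merge (ADELRX,U) at d=143/16; branch lengths ADELRX→143/32, U→143/32; new cluster ADELRUX
final tree: (((((A:-39/10,E:129/10):75/8,(D:-61/16,L:125/16):71/8):91/16,X:179/16):37/16,R:33/16):143/32,U:143/32)
total length: 983/16

983/16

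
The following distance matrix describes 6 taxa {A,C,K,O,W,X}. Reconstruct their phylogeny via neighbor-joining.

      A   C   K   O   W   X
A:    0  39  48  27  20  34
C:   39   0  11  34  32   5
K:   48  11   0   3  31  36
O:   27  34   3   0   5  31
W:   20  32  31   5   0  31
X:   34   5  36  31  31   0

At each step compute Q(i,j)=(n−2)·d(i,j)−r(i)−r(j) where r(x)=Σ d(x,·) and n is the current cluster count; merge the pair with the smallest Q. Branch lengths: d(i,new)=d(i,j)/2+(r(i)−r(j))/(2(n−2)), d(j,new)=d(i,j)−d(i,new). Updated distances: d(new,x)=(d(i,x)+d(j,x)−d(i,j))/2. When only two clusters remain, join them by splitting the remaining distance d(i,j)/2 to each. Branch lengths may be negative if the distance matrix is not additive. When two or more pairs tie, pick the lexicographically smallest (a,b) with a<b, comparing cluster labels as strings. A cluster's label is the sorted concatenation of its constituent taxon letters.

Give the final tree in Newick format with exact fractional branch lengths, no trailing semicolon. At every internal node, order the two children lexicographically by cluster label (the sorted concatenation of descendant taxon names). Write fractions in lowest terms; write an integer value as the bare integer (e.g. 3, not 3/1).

(((A:129/8,W:31/8):55/8,(C:1/2,X:9/2):117/8):75/16,(K:47/6,O:-29/6):75/16)

1. join C+X (d=5, Q=-238) ⇒ CX; edges |C|=1/2, |X|=9/2
  updated: d(A,CX)=34, d(CX,K)=21, d(CX,O)=30, d(CX,W)=29
2. join K+O (d=3, Q=-159) ⇒ KO; edges |K|=47/6, |O|=-29/6
  updated: d(A,KO)=36, d(CX,KO)=24, d(KO,W)=33/2
3. join A+W (d=20, Q=-231/2) ⇒ AW; edges |A|=129/8, |W|=31/8
  updated: d(AW,CX)=43/2, d(AW,KO)=65/4
4. join AW+CX (d=43/2, Q=-247/4) ⇒ ACWX; edges |AW|=55/8, |CX|=117/8
  updated: d(ACWX,KO)=75/8
5. join ACWX+KO (d=75/8) ⇒ ACKOWX; edges |ACWX|=75/16, |KO|=75/16
final tree: (((A:129/8,W:31/8):55/8,(C:1/2,X:9/2):117/8):75/16,(K:47/6,O:-29/6):75/16)
total length: 471/8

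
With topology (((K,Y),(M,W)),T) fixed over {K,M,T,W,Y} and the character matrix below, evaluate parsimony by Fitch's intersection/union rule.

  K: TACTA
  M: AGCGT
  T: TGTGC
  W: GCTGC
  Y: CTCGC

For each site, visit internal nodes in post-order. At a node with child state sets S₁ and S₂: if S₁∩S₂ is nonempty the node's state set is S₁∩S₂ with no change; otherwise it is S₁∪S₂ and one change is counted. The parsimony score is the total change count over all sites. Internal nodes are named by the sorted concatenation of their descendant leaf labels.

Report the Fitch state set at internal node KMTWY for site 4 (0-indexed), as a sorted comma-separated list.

KY@0: {T} ∪ {C} = {C,T} (union, +1)
MW@0: {A} ∪ {G} = {A,G} (union, +1)
KMWY@0: {C,T} ∪ {A,G} = {A,C,G,T} (union, +1)
KMTWY@0: {A,C,G,T} ∩ {T} = {T} (intersection, +0)
KY@1: {A} ∪ {T} = {A,T} (union, +1)
MW@1: {G} ∪ {C} = {C,G} (union, +1)
KMWY@1: {A,T} ∪ {C,G} = {A,C,G,T} (union, +1)
KMTWY@1: {A,C,G,T} ∩ {G} = {G} (intersection, +0)
KY@2: {C} ∩ {C} = {C} (intersection, +0)
MW@2: {C} ∪ {T} = {C,T} (union, +1)
KMWY@2: {C} ∩ {C,T} = {C} (intersection, +0)
KMTWY@2: {C} ∪ {T} = {C,T} (union, +1)
KY@3: {T} ∪ {G} = {G,T} (union, +1)
MW@3: {G} ∩ {G} = {G} (intersection, +0)
KMWY@3: {G,T} ∩ {G} = {G} (intersection, +0)
KMTWY@3: {G} ∩ {G} = {G} (intersection, +0)
KY@4: {A} ∪ {C} = {A,C} (union, +1)
MW@4: {T} ∪ {C} = {C,T} (union, +1)
KMWY@4: {A,C} ∩ {C,T} = {C} (intersection, +0)
KMTWY@4: {C} ∩ {C} = {C} (intersection, +0)
per-site changes: [3, 3, 2, 1, 2]; total = 11

C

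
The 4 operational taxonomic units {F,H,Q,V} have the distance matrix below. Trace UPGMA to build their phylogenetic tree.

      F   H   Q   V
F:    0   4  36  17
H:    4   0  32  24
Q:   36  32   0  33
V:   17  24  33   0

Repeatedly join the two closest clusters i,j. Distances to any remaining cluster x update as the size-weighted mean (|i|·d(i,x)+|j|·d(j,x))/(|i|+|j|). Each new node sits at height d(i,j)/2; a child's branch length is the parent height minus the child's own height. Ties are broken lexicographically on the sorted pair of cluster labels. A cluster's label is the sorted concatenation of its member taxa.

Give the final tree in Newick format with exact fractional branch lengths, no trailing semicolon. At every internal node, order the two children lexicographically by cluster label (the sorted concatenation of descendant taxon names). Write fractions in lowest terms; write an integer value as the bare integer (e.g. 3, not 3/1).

(((F:2,H:2):33/4,V:41/4):79/12,Q:101/6)

step 1: merge (F,H) at d=4; branch lengths F→2, H→2; new cluster FH
  updated: d(FH,Q)=34, d(FH,V)=41/2
step 2: merge (FH,V) at d=41/2; branch lengths FH→33/4, V→41/4; new cluster FHV
  updated: d(FHV,Q)=101/3
step 3: merge (FHV,Q) at d=101/3; branch lengths FHV→79/12, Q→101/6; new cluster FHQV
final tree: (((F:2,H:2):33/4,V:41/4):79/12,Q:101/6)
total length: 551/12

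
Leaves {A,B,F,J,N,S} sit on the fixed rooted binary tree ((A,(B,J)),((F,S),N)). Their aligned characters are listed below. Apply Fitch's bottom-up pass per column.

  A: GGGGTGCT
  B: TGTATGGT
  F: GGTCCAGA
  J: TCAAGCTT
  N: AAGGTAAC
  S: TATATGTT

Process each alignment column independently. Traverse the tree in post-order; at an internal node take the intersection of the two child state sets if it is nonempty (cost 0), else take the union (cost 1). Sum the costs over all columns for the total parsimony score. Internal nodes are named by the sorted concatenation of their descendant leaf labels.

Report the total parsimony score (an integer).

23

[col 0] BJ: children B:{T}, J:{T} ∩→ {T}; cost 0
[col 0] ABJ: children A:{G}, BJ:{T} ∪→ {G,T}; cost 1
[col 0] FS: children F:{G}, S:{T} ∪→ {G,T}; cost 1
[col 0] FNS: children FS:{G,T}, N:{A} ∪→ {A,G,T}; cost 1
[col 0] ABFJNS: children ABJ:{G,T}, FNS:{A,G,T} ∩→ {G,T}; cost 0
[col 1] BJ: children B:{G}, J:{C} ∪→ {C,G}; cost 1
[col 1] ABJ: children A:{G}, BJ:{C,G} ∩→ {G}; cost 0
[col 1] FS: children F:{G}, S:{A} ∪→ {A,G}; cost 1
[col 1] FNS: children FS:{A,G}, N:{A} ∩→ {A}; cost 0
[col 1] ABFJNS: children ABJ:{G}, FNS:{A} ∪→ {A,G}; cost 1
[col 2] BJ: children B:{T}, J:{A} ∪→ {A,T}; cost 1
[col 2] ABJ: children A:{G}, BJ:{A,T} ∪→ {A,G,T}; cost 1
[col 2] FS: children F:{T}, S:{T} ∩→ {T}; cost 0
[col 2] FNS: children FS:{T}, N:{G} ∪→ {G,T}; cost 1
[col 2] ABFJNS: children ABJ:{A,G,T}, FNS:{G,T} ∩→ {G,T}; cost 0
[col 3] BJ: children B:{A}, J:{A} ∩→ {A}; cost 0
[col 3] ABJ: children A:{G}, BJ:{A} ∪→ {A,G}; cost 1
[col 3] FS: children F:{C}, S:{A} ∪→ {A,C}; cost 1
[col 3] FNS: children FS:{A,C}, N:{G} ∪→ {A,C,G}; cost 1
[col 3] ABFJNS: children ABJ:{A,G}, FNS:{A,C,G} ∩→ {A,G}; cost 0
[col 4] BJ: children B:{T}, J:{G} ∪→ {G,T}; cost 1
[col 4] ABJ: children A:{T}, BJ:{G,T} ∩→ {T}; cost 0
[col 4] FS: children F:{C}, S:{T} ∪→ {C,T}; cost 1
[col 4] FNS: children FS:{C,T}, N:{T} ∩→ {T}; cost 0
[col 4] ABFJNS: children ABJ:{T}, FNS:{T} ∩→ {T}; cost 0
[col 5] BJ: children B:{G}, J:{C} ∪→ {C,G}; cost 1
[col 5] ABJ: children A:{G}, BJ:{C,G} ∩→ {G}; cost 0
[col 5] FS: children F:{A}, S:{G} ∪→ {A,G}; cost 1
[col 5] FNS: children FS:{A,G}, N:{A} ∩→ {A}; cost 0
[col 5] ABFJNS: children ABJ:{G}, FNS:{A} ∪→ {A,G}; cost 1
[col 6] BJ: children B:{G}, J:{T} ∪→ {G,T}; cost 1
[col 6] ABJ: children A:{C}, BJ:{G,T} ∪→ {C,G,T}; cost 1
[col 6] FS: children F:{G}, S:{T} ∪→ {G,T}; cost 1
[col 6] FNS: children FS:{G,T}, N:{A} ∪→ {A,G,T}; cost 1
[col 6] ABFJNS: children ABJ:{C,G,T}, FNS:{A,G,T} ∩→ {G,T}; cost 0
[col 7] BJ: children B:{T}, J:{T} ∩→ {T}; cost 0
[col 7] ABJ: children A:{T}, BJ:{T} ∩→ {T}; cost 0
[col 7] FS: children F:{A}, S:{T} ∪→ {A,T}; cost 1
[col 7] FNS: children FS:{A,T}, N:{C} ∪→ {A,C,T}; cost 1
[col 7] ABFJNS: children ABJ:{T}, FNS:{A,C,T} ∩→ {T}; cost 0
per-site changes: [3, 3, 3, 3, 2, 3, 4, 2]; total = 23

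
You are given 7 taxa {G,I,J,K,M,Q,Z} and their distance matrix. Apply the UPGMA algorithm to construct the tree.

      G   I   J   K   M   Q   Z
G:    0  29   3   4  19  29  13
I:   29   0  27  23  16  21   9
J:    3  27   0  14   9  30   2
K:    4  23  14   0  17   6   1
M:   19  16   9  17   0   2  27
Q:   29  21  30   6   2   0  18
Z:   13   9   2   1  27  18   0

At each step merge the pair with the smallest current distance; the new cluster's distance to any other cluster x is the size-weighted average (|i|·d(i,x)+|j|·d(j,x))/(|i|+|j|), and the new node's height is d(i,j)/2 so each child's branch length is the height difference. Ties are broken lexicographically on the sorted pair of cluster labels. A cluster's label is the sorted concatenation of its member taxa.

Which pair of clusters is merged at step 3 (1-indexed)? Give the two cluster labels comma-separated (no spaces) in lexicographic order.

G,J

step 1: merge (K,Z) at d=1; branch lengths K→1/2, Z→1/2; new cluster KZ
  updated: d(G,KZ)=17/2, d(I,KZ)=16, d(J,KZ)=8, d(KZ,M)=22, d(KZ,Q)=12
step 2: merge (M,Q) at d=2; branch lengths M→1, Q→1; new cluster MQ
  updated: d(G,MQ)=24, d(I,MQ)=37/2, d(J,MQ)=39/2, d(KZ,MQ)=17
step 3: merge (G,J) at d=3; branch lengths G→3/2, J→3/2; new cluster GJ
  updated: d(GJ,I)=28, d(GJ,KZ)=33/4, d(GJ,MQ)=87/4
step 4: merge (GJ,KZ) at d=33/4; branch lengths GJ→21/8, KZ→29/8; new cluster GJKZ
  updated: d(GJKZ,I)=22, d(GJKZ,MQ)=155/8
step 5: merge (I,MQ) at d=37/2; branch lengths I→37/4, MQ→33/4; new cluster IMQ
  updated: d(GJKZ,IMQ)=81/4
step 6: merge (GJKZ,IMQ) at d=81/4; branch lengths GJKZ→6, IMQ→7/8; new cluster GIJKMQZ
final tree: (((G:3/2,J:3/2):21/8,(K:1/2,Z:1/2):29/8):6,(I:37/4,(M:1,Q:1):33/4):7/8)
total length: 293/8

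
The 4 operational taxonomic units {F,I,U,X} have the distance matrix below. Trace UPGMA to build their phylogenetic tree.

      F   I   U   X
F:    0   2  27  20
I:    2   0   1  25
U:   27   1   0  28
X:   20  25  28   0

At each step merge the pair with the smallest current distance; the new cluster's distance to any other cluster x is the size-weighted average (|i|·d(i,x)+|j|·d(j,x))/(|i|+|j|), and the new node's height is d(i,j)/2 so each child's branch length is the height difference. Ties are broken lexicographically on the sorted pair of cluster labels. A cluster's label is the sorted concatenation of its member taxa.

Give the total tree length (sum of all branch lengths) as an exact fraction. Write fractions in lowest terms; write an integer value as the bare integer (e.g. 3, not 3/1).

1. join I+U (d=1) ⇒ IU; edges |I|=1/2, |U|=1/2
  updated: d(F,IU)=29/2, d(IU,X)=53/2
2. join F+IU (d=29/2) ⇒ FIU; edges |F|=29/4, |IU|=27/4
  updated: d(FIU,X)=73/3
3. join FIU+X (d=73/3) ⇒ FIUX; edges |FIU|=59/12, |X|=73/6
final tree: ((F:29/4,(I:1/2,U:1/2):27/4):59/12,X:73/6)
total length: 385/12

385/12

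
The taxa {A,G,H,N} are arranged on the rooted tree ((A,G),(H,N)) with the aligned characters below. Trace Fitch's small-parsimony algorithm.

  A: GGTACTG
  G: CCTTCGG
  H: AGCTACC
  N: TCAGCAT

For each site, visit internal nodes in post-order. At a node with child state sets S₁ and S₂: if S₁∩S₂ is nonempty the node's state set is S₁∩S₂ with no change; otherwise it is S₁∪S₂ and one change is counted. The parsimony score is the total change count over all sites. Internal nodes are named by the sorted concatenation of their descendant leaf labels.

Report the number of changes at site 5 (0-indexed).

AG@0: {G} ∪ {C} = {C,G} (union, +1)
HN@0: {A} ∪ {T} = {A,T} (union, +1)
AGHN@0: {C,G} ∪ {A,T} = {A,C,G,T} (union, +1)
AG@1: {G} ∪ {C} = {C,G} (union, +1)
HN@1: {G} ∪ {C} = {C,G} (union, +1)
AGHN@1: {C,G} ∩ {C,G} = {C,G} (intersection, +0)
AG@2: {T} ∩ {T} = {T} (intersection, +0)
HN@2: {C} ∪ {A} = {A,C} (union, +1)
AGHN@2: {T} ∪ {A,C} = {A,C,T} (union, +1)
AG@3: {A} ∪ {T} = {A,T} (union, +1)
HN@3: {T} ∪ {G} = {G,T} (union, +1)
AGHN@3: {A,T} ∩ {G,T} = {T} (intersection, +0)
AG@4: {C} ∩ {C} = {C} (intersection, +0)
HN@4: {A} ∪ {C} = {A,C} (union, +1)
AGHN@4: {C} ∩ {A,C} = {C} (intersection, +0)
AG@5: {T} ∪ {G} = {G,T} (union, +1)
HN@5: {C} ∪ {A} = {A,C} (union, +1)
AGHN@5: {G,T} ∪ {A,C} = {A,C,G,T} (union, +1)
AG@6: {G} ∩ {G} = {G} (intersection, +0)
HN@6: {C} ∪ {T} = {C,T} (union, +1)
AGHN@6: {G} ∪ {C,T} = {C,G,T} (union, +1)
per-site changes: [3, 2, 2, 2, 1, 3, 2]; total = 15

3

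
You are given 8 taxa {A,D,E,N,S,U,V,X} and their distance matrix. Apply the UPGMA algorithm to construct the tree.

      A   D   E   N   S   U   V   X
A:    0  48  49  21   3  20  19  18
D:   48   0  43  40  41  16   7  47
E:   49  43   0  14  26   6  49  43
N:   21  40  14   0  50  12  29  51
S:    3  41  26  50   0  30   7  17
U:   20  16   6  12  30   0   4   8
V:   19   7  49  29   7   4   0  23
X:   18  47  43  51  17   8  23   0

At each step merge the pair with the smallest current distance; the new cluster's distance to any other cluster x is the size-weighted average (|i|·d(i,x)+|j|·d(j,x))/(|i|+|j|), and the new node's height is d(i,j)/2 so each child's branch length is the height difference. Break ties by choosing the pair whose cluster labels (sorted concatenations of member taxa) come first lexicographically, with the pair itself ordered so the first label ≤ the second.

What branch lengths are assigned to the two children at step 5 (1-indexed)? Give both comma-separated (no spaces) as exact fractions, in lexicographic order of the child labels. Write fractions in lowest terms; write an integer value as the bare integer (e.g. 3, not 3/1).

1. join A+S (d=3) ⇒ AS; edges |A|=3/2, |S|=3/2
  updated: d(AS,D)=89/2, d(AS,E)=75/2, d(AS,N)=71/2, d(AS,U)=25, d(AS,V)=13, d(AS,X)=35/2
2. join U+V (d=4) ⇒ UV; edges |U|=2, |V|=2
  updated: d(AS,UV)=19, d(D,UV)=23/2, d(E,UV)=55/2, d(N,UV)=41/2, d(UV,X)=31/2
3. join D+UV (d=23/2) ⇒ DUV; edges |D|=23/4, |UV|=15/4
  updated: d(AS,DUV)=55/2, d(DUV,E)=98/3, d(DUV,N)=27, d(DUV,X)=26
4. join E+N (d=14) ⇒ EN; edges |E|=7, |N|=7
  updated: d(AS,EN)=73/2, d(DUV,EN)=179/6, d(EN,X)=47
5. join AS+X (d=35/2) ⇒ ASX; edges |AS|=29/4, |X|=35/4
  updated: d(ASX,DUV)=27, d(ASX,EN)=40
6. join ASX+DUV (d=27) ⇒ ADSUVX; edges |ASX|=19/4, |DUV|=31/4
  updated: d(ADSUVX,EN)=419/12
7. join ADSUVX+EN (d=419/12) ⇒ ADENSUVX; edges |ADSUVX|=95/24, |EN|=251/24
final tree: ((((A:3/2,S:3/2):29/4,X:35/4):19/4,(D:23/4,(U:2,V:2):15/4):31/4):95/24,(E:7,N:7):251/24)
total length: 881/12

29/4,35/4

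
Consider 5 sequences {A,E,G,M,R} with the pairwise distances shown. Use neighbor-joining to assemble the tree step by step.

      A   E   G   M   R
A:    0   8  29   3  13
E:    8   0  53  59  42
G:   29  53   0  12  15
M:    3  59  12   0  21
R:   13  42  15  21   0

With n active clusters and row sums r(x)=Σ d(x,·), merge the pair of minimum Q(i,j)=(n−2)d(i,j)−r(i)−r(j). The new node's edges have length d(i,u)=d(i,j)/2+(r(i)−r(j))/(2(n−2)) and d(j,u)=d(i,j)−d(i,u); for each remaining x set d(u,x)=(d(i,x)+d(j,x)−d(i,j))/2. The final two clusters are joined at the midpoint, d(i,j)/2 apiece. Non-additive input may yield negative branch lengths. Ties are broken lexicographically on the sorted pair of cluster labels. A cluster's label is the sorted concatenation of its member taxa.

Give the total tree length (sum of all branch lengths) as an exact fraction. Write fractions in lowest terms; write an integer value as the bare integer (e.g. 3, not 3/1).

iteration 1: select A,E (d=8, Q=-191); attach at lengths (-85/6, 133/6); label the merged cluster AE
  updated: d(AE,G)=37, d(AE,M)=27, d(AE,R)=47/2
iteration 2: select AE,R (d=47/2, Q=-100); attach at lengths (75/4, 19/4); label the merged cluster AER
  updated: d(AER,G)=57/4, d(AER,M)=49/4
iteration 3: select AER,G (d=57/4, Q=-77/2); attach at lengths (29/4, 7); label the merged cluster AEGR
  updated: d(AEGR,M)=5
iteration 4: select AEGR,M (d=5); attach at lengths (5/2, 5/2); label the merged cluster AEGMR
final tree: ((((A:-85/6,E:133/6):75/4,R:19/4):29/4,G:7):5/2,M:5/2)
total length: 203/4

203/4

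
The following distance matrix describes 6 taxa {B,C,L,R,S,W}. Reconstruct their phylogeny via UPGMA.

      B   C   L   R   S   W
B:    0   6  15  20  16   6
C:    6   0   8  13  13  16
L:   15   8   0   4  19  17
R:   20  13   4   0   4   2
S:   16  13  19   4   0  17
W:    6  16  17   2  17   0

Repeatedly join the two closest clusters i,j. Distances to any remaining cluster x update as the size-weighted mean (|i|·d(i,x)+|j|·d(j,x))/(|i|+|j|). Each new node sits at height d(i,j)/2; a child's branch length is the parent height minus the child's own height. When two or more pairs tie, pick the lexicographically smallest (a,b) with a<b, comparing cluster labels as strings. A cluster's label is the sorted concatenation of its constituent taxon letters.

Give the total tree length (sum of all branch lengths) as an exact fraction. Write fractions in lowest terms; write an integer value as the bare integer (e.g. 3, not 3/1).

1. join R+W (d=2) ⇒ RW; edges |R|=1, |W|=1
  updated: d(B,RW)=13, d(C,RW)=29/2, d(L,RW)=21/2, d(RW,S)=21/2
2. join B+C (d=6) ⇒ BC; edges |B|=3, |C|=3
  updated: d(BC,L)=23/2, d(BC,RW)=55/4, d(BC,S)=29/2
3. join L+RW (d=21/2) ⇒ LRW; edges |L|=21/4, |RW|=17/4
  updated: d(BC,LRW)=13, d(LRW,S)=40/3
4. join BC+LRW (d=13) ⇒ BCLRW; edges |BC|=7/2, |LRW|=5/4
  updated: d(BCLRW,S)=69/5
5. join BCLRW+S (d=69/5) ⇒ BCLRSW; edges |BCLRW|=2/5, |S|=69/10
final tree: (((B:3,C:3):7/2,(L:21/4,(R:1,W:1):17/4):5/4):2/5,S:69/10)
total length: 591/20

591/20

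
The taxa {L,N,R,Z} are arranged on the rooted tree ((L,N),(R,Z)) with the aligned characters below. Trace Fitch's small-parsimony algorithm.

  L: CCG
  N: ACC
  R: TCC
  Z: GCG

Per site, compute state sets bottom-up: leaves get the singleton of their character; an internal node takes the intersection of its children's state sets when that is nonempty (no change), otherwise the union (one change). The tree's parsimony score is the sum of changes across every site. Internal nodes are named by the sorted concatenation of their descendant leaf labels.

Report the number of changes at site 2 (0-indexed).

2

[col 0] LN: children L:{C}, N:{A} ∪→ {A,C}; cost 1
[col 0] RZ: children R:{T}, Z:{G} ∪→ {G,T}; cost 1
[col 0] LNRZ: children LN:{A,C}, RZ:{G,T} ∪→ {A,C,G,T}; cost 1
[col 1] LN: children L:{C}, N:{C} ∩→ {C}; cost 0
[col 1] RZ: children R:{C}, Z:{C} ∩→ {C}; cost 0
[col 1] LNRZ: children LN:{C}, RZ:{C} ∩→ {C}; cost 0
[col 2] LN: children L:{G}, N:{C} ∪→ {C,G}; cost 1
[col 2] RZ: children R:{C}, Z:{G} ∪→ {C,G}; cost 1
[col 2] LNRZ: children LN:{C,G}, RZ:{C,G} ∩→ {C,G}; cost 0
per-site changes: [3, 0, 2]; total = 5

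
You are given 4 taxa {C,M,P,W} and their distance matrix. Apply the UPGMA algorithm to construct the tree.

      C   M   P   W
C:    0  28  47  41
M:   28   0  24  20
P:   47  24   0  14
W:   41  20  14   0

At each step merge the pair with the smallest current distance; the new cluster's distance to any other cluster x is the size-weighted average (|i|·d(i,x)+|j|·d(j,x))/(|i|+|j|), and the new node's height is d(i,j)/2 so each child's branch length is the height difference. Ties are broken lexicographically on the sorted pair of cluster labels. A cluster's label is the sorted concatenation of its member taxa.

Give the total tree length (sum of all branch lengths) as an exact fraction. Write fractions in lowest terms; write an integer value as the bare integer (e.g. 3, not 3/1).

170/3

step 1: merge (P,W) at d=14; branch lengths P→7, W→7; new cluster PW
  updated: d(C,PW)=44, d(M,PW)=22
step 2: merge (M,PW) at d=22; branch lengths M→11, PW→4; new cluster MPW
  updated: d(C,MPW)=116/3
step 3: merge (C,MPW) at d=116/3; branch lengths C→58/3, MPW→25/3; new cluster CMPW
final tree: (C:58/3,(M:11,(P:7,W:7):4):25/3)
total length: 170/3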